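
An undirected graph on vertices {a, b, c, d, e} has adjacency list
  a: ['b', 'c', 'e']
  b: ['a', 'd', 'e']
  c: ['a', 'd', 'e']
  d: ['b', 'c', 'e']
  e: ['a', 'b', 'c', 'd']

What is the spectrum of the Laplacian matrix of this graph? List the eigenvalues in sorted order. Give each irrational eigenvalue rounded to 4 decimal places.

With the vertex order [a, b, c, d, e], the degrees are [3, 3, 3, 3, 4], giving D = diag(3, 3, 3, 3, 4) and L = D - A. L is symmetric positive semidefinite, so every eigenvalue is real and nonnegative. The single zero eigenvalue shows the graph is connected. There is one zero in the spectrum, matching the 1 component. By the matrix-tree theorem the graph has (1/5) * product of the nonzero eigenvalues = 45 spanning trees.

[0, 3, 3, 5, 5]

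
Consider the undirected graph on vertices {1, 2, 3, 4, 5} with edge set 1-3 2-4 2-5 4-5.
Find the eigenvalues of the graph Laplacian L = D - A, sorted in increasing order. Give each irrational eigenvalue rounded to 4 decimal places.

[0, 0, 2, 3, 3]

Each diagonal entry of L is the vertex degree and each off-diagonal entry is -1 where an edge is present, 0 otherwise; in the order [1, 2, 3, 4, 5] the diagonal is [1, 2, 1, 2, 2]. L is symmetric positive semidefinite, so every eigenvalue is real and nonnegative. The 2 zero eigenvalues correspond to the 2 connected components. The eigenvalues sum to 8, which equals trace(L) = 2|E|. The largest eigenvalue, 3, is at most the vertex count 5.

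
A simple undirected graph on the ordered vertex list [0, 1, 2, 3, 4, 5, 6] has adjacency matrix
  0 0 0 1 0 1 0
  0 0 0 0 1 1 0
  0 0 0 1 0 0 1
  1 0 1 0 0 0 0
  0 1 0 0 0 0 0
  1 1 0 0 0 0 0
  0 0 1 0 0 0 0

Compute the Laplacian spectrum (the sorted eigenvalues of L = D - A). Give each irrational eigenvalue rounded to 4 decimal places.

[0, 0.1981, 0.7530, 1.5550, 2.4450, 3.2470, 3.8019]

Reading degrees in the order [0, 1, 2, 3, 4, 5, 6] gives [2, 2, 2, 2, 1, 2, 1]; set D = diag(2, 2, 2, 2, 1, 2, 1) and form L = D - A. The multiplicity of 0 as a Laplacian eigenvalue equals the number of connected components. By the matrix-tree theorem the graph has (1/7) * product of the nonzero eigenvalues = 1 spanning tree. The largest eigenvalue, 3.8019, is at most the vertex count 7.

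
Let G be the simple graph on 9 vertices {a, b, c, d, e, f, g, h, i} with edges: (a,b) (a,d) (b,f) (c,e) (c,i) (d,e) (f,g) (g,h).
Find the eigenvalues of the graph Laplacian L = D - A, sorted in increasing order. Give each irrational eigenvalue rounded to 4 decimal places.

With the vertex order [a, b, c, d, e, f, g, h, i], the degrees are [2, 2, 2, 2, 2, 2, 2, 1, 1], giving D = diag(2, 2, 2, 2, 2, 2, 2, 1, 1) and L = D - A. Since every row of L sums to 0, the all-ones vector is in the kernel and 0 is an eigenvalue.

[0, 0.1206, 0.4679, 1, 1.6527, 2.3473, 3, 3.5321, 3.8794]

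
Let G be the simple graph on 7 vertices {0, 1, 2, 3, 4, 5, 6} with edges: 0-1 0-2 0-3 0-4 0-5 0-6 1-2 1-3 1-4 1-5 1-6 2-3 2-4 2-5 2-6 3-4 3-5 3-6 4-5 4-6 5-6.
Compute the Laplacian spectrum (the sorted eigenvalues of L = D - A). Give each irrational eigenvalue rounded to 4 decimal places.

With the vertex order [0, 1, 2, 3, 4, 5, 6], the degrees are [6, 6, 6, 6, 6, 6, 6], giving D = diag(6, 6, 6, 6, 6, 6, 6) and L = D - A. L is symmetric positive semidefinite, so every eigenvalue is real and nonnegative. The largest eigenvalue, 7, is at most the vertex count 7. The eigenvalues sum to 42, which equals trace(L) = 2|E|.

[0, 7, 7, 7, 7, 7, 7]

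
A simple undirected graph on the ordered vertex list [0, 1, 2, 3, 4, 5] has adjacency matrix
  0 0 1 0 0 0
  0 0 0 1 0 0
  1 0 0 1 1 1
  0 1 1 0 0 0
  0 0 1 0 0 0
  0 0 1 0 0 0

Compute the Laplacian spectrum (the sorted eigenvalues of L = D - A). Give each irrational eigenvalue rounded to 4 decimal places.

Each diagonal entry of L is the vertex degree and each off-diagonal entry is -1 where an edge is present, 0 otherwise; in the order [0, 1, 2, 3, 4, 5] the diagonal is [1, 1, 4, 2, 1, 1]. The multiplicity of 0 as a Laplacian eigenvalue equals the number of connected components. The largest eigenvalue, 5.0861, is at most the vertex count 6.

[0, 0.4859, 1, 1, 2.4280, 5.0861]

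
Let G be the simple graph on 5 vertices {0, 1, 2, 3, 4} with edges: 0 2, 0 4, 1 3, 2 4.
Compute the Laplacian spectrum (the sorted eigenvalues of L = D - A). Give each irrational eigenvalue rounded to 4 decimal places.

[0, 0, 2, 3, 3]

Reading degrees in the order [0, 1, 2, 3, 4] gives [2, 1, 2, 1, 2]; set D = diag(2, 1, 2, 1, 2) and form L = D - A. L is symmetric positive semidefinite, so every eigenvalue is real and nonnegative. The 2 zero eigenvalues correspond to the 2 connected components. The eigenvalues sum to 8, which equals trace(L) = 2|E|.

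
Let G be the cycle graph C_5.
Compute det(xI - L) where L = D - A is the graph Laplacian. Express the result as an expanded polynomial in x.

The graph has 5 vertices and degree multiset [2, 2, 2, 2, 2]; D is the diagonal matrix of degrees and L = D - A. L has integer entries, so p(x) = det(xI - L) has integer coefficients. Expanding the determinant yields x^5 - 10x^4 + 35x^3 - 50x^2 + 25x. The constant term is 0 because L is singular (the all-ones vector lies in its kernel). The eigenvalues sum to 10, which equals trace(L) = 2|E|.

x^5 - 10x^4 + 35x^3 - 50x^2 + 25x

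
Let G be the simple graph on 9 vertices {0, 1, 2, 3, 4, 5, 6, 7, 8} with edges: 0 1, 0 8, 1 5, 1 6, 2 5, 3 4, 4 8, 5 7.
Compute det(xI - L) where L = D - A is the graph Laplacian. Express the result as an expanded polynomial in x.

Each diagonal entry of L is the vertex degree and each off-diagonal entry is -1 where an edge is present, 0 otherwise; in the order [0, 1, 2, 3, 4, 5, 6, 7, 8] the diagonal is [2, 3, 1, 1, 2, 3, 1, 1, 2]. Computing det(xI - L) by cofactor expansion (or equivalently via sum-over-permutations) gives x^9 - 16x^8 + 103x^7 - 344x^6 + 642x^5 - 674x^4 + 381x^3 - 102x^2 + 9x. The coefficient of x^8 equals -trace(L) = -16, matching the sum of degrees. There is one zero in the spectrum, matching the 1 component. The largest eigenvalue, 4.6437, is at most the vertex count 9.

x^9 - 16x^8 + 103x^7 - 344x^6 + 642x^5 - 674x^4 + 381x^3 - 102x^2 + 9x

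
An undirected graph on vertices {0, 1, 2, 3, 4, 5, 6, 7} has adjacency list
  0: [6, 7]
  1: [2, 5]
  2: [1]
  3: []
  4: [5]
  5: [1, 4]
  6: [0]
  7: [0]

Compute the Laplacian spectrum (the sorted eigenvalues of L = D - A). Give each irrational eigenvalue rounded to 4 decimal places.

[0, 0, 0, 0.5858, 1, 2, 3, 3.4142]

With the vertex order [0, 1, 2, 3, 4, 5, 6, 7], the degrees are [2, 2, 1, 0, 1, 2, 1, 1], giving D = diag(2, 2, 1, 0, 1, 2, 1, 1) and L = D - A. Since every row of L sums to 0, the all-ones vector is in the kernel and 0 is an eigenvalue. The 3 zero eigenvalues correspond to the 3 connected components. There are 3 zeros in the spectrum, matching the 3 components.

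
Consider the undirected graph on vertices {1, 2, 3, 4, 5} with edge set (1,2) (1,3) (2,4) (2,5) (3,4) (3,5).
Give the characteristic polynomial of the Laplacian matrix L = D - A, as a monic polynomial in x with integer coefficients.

x^5 - 12x^4 + 51x^3 - 92x^2 + 60x

Each diagonal entry of L is the vertex degree and each off-diagonal entry is -1 where an edge is present, 0 otherwise; in the order [1, 2, 3, 4, 5] the diagonal is [2, 3, 3, 2, 2]. The eigenvalues of L are [0, 2, 2, 3, 5]; the characteristic polynomial is the product of (x - lambda_i), which multiplies out to x^5 - 12x^4 + 51x^3 - 92x^2 + 60x. The constant term is 0 because L is singular (the all-ones vector lies in its kernel). The eigenvalues sum to 12, which equals trace(L) = 2|E|.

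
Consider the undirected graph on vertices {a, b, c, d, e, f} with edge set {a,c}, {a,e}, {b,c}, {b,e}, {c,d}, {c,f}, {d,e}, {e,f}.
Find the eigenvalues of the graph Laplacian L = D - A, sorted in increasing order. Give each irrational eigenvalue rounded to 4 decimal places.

With the vertex order [a, b, c, d, e, f], the degrees are [2, 2, 4, 2, 4, 2], giving D = diag(2, 2, 4, 2, 4, 2) and L = D - A. Diagonalising L (or applying a numerical eigensolver to the 6x6 matrix) gives the spectrum above. By the matrix-tree theorem the graph has (1/6) * product of the nonzero eigenvalues = 32 spanning trees.

[0, 2, 2, 2, 4, 6]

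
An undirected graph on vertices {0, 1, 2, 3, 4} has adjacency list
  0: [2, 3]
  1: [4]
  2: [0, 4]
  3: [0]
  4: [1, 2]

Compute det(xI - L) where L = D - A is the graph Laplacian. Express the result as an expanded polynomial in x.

x^5 - 8x^4 + 21x^3 - 20x^2 + 5x

With the vertex order [0, 1, 2, 3, 4], the degrees are [2, 1, 2, 1, 2], giving D = diag(2, 1, 2, 1, 2) and L = D - A. L has integer entries, so p(x) = det(xI - L) has integer coefficients. Expanding the determinant yields x^5 - 8x^4 + 21x^3 - 20x^2 + 5x. The coefficient of x^4 equals -trace(L) = -8, matching the sum of degrees. The eigenvalues sum to 8, which equals trace(L) = 2|E|. By the matrix-tree theorem the graph has (1/5) * product of the nonzero eigenvalues = 1 spanning tree.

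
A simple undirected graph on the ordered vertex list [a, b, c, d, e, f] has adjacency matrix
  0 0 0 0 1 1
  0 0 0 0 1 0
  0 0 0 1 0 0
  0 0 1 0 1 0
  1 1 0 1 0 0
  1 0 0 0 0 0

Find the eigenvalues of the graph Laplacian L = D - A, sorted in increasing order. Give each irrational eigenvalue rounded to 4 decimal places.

[0, 0.3820, 0.6972, 2, 2.6180, 4.3028]

With the vertex order [a, b, c, d, e, f], the degrees are [2, 1, 1, 2, 3, 1], giving D = diag(2, 1, 1, 2, 3, 1) and L = D - A. The multiplicity of 0 as a Laplacian eigenvalue equals the number of connected components. The single zero eigenvalue shows the graph is connected. The largest eigenvalue, 4.3028, is at most the vertex count 6.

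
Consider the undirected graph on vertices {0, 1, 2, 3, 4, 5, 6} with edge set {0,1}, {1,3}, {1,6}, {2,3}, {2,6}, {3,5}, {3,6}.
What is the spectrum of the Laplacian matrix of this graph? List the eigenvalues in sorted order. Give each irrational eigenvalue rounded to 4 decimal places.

Reading degrees in the order [0, 1, 2, 3, 4, 5, 6] gives [1, 3, 2, 4, 0, 1, 3]; set D = diag(1, 3, 2, 4, 0, 1, 3) and form L = D - A. Diagonalising L (or applying a numerical eigensolver to the 7x7 matrix) gives the spectrum above. The 2 zero eigenvalues correspond to the 2 connected components. There are 2 zeros in the spectrum, matching the 2 components.

[0, 0, 0.6972, 1.1392, 2.7459, 4.3028, 5.1149]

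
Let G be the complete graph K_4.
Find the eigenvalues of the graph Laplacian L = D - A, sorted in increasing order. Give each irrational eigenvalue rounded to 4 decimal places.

[0, 4, 4, 4]

The graph has 4 vertices and degree multiset [3, 3, 3, 3]; D is the diagonal matrix of degrees and L = D - A. L is symmetric positive semidefinite, so every eigenvalue is real and nonnegative. The single zero eigenvalue shows the graph is connected. There is one zero in the spectrum, matching the 1 component.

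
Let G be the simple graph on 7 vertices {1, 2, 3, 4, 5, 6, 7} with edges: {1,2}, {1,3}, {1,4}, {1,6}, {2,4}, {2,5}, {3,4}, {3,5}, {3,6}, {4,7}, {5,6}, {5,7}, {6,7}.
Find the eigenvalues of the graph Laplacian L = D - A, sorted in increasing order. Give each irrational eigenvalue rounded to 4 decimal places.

[0, 2.4679, 3.1981, 3.6527, 4.5550, 5.8794, 6.2470]

Each diagonal entry of L is the vertex degree and each off-diagonal entry is -1 where an edge is present, 0 otherwise; in the order [1, 2, 3, 4, 5, 6, 7] the diagonal is [4, 3, 4, 4, 4, 4, 3]. Diagonalising L (or applying a numerical eigensolver to the 7x7 matrix) gives the spectrum above. The single zero eigenvalue shows the graph is connected.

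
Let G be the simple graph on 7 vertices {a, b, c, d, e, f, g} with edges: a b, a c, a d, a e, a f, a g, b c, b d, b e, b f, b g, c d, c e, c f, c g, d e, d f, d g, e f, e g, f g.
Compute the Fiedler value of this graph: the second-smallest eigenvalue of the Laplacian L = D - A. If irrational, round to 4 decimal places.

7

Reading degrees in the order [a, b, c, d, e, f, g] gives [6, 6, 6, 6, 6, 6, 6]; set D = diag(6, 6, 6, 6, 6, 6, 6) and form L = D - A. The sorted Laplacian eigenvalues are [0, 7, 7, 7, 7, 7, 7]; the algebraic connectivity is the second entry, 7. There is one zero in the spectrum, matching the 1 component. The largest eigenvalue, 7, is at most the vertex count 7.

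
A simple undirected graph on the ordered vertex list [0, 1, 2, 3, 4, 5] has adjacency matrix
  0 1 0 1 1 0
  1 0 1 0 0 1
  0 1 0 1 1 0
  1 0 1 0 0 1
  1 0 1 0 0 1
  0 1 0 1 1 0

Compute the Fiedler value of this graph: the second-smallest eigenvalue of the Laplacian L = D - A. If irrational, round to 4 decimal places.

Reading degrees in the order [0, 1, 2, 3, 4, 5] gives [3, 3, 3, 3, 3, 3]; set D = diag(3, 3, 3, 3, 3, 3) and form L = D - A. Computing the eigenvalues of L and sorting gives [0, 3, 3, 3, 3, 6]. The Fiedler value lambda_2 = 3 is strictly positive, so the graph is connected. There is one zero in the spectrum, matching the 1 component.

3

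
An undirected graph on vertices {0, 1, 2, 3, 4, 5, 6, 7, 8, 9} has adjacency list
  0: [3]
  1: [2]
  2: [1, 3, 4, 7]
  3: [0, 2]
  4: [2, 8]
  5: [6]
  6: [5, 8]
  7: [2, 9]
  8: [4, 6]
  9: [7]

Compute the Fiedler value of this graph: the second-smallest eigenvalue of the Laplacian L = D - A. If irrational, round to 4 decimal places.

Each diagonal entry of L is the vertex degree and each off-diagonal entry is -1 where an edge is present, 0 otherwise; in the order [0, 1, 2, 3, 4, 5, 6, 7, 8, 9] the diagonal is [1, 1, 4, 2, 2, 1, 2, 2, 2, 1]. Computing the eigenvalues of L and sorting gives [0, 0.1655, 0.3820, 0.6815, 1, 2, 2.4314, 2.6180, 3.4768, 5.2448]. The Fiedler value lambda_2 = 0.1655 is strictly positive, so the graph is connected. By the matrix-tree theorem the graph has (1/10) * product of the nonzero eigenvalues = 1 spanning tree.

0.1655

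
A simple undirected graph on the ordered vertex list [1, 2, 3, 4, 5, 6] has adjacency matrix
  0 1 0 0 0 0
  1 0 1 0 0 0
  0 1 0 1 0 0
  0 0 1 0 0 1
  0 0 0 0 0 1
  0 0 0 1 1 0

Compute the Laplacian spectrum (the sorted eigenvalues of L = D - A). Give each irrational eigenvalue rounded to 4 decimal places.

With the vertex order [1, 2, 3, 4, 5, 6], the degrees are [1, 2, 2, 2, 1, 2], giving D = diag(1, 2, 2, 2, 1, 2) and L = D - A. Since every row of L sums to 0, the all-ones vector is in the kernel and 0 is an eigenvalue. The eigenvalues sum to 10, which equals trace(L) = 2|E|. There is one zero in the spectrum, matching the 1 component.

[0, 0.2679, 1, 2, 3, 3.7321]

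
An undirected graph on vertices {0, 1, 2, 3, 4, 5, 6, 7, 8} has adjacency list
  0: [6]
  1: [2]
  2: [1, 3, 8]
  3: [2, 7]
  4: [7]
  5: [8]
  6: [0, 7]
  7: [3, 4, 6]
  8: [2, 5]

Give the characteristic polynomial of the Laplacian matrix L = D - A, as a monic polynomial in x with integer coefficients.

Each diagonal entry of L is the vertex degree and each off-diagonal entry is -1 where an edge is present, 0 otherwise; in the order [0, 1, 2, 3, 4, 5, 6, 7, 8] the diagonal is [1, 1, 3, 2, 1, 1, 2, 3, 2]. L has integer entries, so p(x) = det(xI - L) has integer coefficients. Expanding the determinant yields x^9 - 16x^8 + 103x^7 - 344x^6 + 642x^5 - 672x^4 + 376x^3 - 100x^2 + 9x. The constant term is 0 because L is singular (the all-ones vector lies in its kernel). By the matrix-tree theorem the graph has (1/9) * product of the nonzero eigenvalues = 1 spanning tree. The largest eigenvalue, 4.5231, is at most the vertex count 9.

x^9 - 16x^8 + 103x^7 - 344x^6 + 642x^5 - 672x^4 + 376x^3 - 100x^2 + 9x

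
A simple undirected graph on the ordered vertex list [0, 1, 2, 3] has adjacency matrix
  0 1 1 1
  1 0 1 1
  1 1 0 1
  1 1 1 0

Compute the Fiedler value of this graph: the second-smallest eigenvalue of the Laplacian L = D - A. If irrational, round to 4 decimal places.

With the vertex order [0, 1, 2, 3], the degrees are [3, 3, 3, 3], giving D = diag(3, 3, 3, 3) and L = D - A. The smallest Laplacian eigenvalue is always 0. The next one, lambda_2 = 4, measures how hard the graph is to disconnect: larger values mean better connectivity. The largest eigenvalue, 4, is at most the vertex count 4.

4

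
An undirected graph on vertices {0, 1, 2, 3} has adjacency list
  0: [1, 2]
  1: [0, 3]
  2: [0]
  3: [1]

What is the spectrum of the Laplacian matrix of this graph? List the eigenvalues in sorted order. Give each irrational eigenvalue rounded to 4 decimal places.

[0, 0.5858, 2, 3.4142]

With the vertex order [0, 1, 2, 3], the degrees are [2, 2, 1, 1], giving D = diag(2, 2, 1, 1) and L = D - A. The multiplicity of 0 as a Laplacian eigenvalue equals the number of connected components. The single zero eigenvalue shows the graph is connected. There is one zero in the spectrum, matching the 1 component.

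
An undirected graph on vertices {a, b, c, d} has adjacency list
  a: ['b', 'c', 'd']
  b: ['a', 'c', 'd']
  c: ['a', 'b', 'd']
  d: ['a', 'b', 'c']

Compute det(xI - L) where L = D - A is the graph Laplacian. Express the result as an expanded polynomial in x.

x^4 - 12x^3 + 48x^2 - 64x

With the vertex order [a, b, c, d], the degrees are [3, 3, 3, 3], giving D = diag(3, 3, 3, 3) and L = D - A. The eigenvalues of L are [0, 4, 4, 4]; the characteristic polynomial is the product of (x - lambda_i), which multiplies out to x^4 - 12x^3 + 48x^2 - 64x. The coefficient of x^3 equals -trace(L) = -12, matching the sum of degrees. The largest eigenvalue, 4, is at most the vertex count 4.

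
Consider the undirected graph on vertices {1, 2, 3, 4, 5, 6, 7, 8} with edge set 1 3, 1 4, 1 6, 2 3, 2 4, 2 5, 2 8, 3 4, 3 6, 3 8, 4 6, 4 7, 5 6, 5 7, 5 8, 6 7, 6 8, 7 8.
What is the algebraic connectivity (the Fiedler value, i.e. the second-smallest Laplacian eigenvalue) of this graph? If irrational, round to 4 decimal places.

With the vertex order [1, 2, 3, 4, 5, 6, 7, 8], the degrees are [3, 4, 5, 5, 4, 6, 4, 5], giving D = diag(3, 4, 5, 5, 4, 6, 4, 5) and L = D - A. The smallest Laplacian eigenvalue is always 0. The next one, lambda_2 = 2.4071, measures how hard the graph is to disconnect: larger values mean better connectivity. The eigenvalues sum to 36, which equals trace(L) = 2|E|.

2.4071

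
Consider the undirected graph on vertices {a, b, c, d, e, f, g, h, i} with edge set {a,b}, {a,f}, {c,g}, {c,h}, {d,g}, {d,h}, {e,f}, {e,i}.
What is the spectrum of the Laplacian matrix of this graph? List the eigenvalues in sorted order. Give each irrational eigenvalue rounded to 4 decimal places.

[0, 0, 0.3820, 1.3820, 2, 2, 2.6180, 3.6180, 4]

With the vertex order [a, b, c, d, e, f, g, h, i], the degrees are [2, 1, 2, 2, 2, 2, 2, 2, 1], giving D = diag(2, 1, 2, 2, 2, 2, 2, 2, 1) and L = D - A. The multiplicity of 0 as a Laplacian eigenvalue equals the number of connected components. The 2 zero eigenvalues correspond to the 2 connected components. There are 2 zeros in the spectrum, matching the 2 components.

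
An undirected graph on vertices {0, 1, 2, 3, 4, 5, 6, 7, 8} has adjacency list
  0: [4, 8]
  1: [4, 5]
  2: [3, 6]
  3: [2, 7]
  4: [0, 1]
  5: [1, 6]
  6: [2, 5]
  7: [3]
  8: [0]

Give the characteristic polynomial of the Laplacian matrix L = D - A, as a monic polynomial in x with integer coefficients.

Reading degrees in the order [0, 1, 2, 3, 4, 5, 6, 7, 8] gives [2, 2, 2, 2, 2, 2, 2, 1, 1]; set D = diag(2, 2, 2, 2, 2, 2, 2, 1, 1) and form L = D - A. Computing det(xI - L) by cofactor expansion (or equivalently via sum-over-permutations) gives x^9 - 16x^8 + 105x^7 - 364x^6 + 715x^5 - 792x^4 + 462x^3 - 120x^2 + 9x. The coefficient of x^8 equals -trace(L) = -16, matching the sum of degrees. There is one zero in the spectrum, matching the 1 component. The eigenvalues sum to 16, which equals trace(L) = 2|E|.

x^9 - 16x^8 + 105x^7 - 364x^6 + 715x^5 - 792x^4 + 462x^3 - 120x^2 + 9x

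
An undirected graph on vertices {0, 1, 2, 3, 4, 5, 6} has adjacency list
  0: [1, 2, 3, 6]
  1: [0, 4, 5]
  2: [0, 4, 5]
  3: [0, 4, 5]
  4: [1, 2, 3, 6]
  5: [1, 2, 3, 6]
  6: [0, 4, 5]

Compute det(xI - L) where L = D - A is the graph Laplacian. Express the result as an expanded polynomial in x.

Each diagonal entry of L is the vertex degree and each off-diagonal entry is -1 where an edge is present, 0 otherwise; in the order [0, 1, 2, 3, 4, 5, 6] the diagonal is [4, 3, 3, 3, 4, 4, 3]. L has integer entries, so p(x) = det(xI - L) has integer coefficients. Expanding the determinant yields x^7 - 24x^6 + 234x^5 - 1192x^4 + 3357x^3 - 4968x^2 + 3024x. Since p(0) = det(-L) = 0, x divides p(x). By the matrix-tree theorem the graph has (1/7) * product of the nonzero eigenvalues = 432 spanning trees.

x^7 - 24x^6 + 234x^5 - 1192x^4 + 3357x^3 - 4968x^2 + 3024x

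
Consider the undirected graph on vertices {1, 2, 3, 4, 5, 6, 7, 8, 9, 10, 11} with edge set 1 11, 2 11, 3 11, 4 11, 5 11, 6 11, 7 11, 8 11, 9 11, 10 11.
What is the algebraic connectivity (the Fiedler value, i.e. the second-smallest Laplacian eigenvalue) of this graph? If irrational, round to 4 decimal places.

Reading degrees in the order [1, 2, 3, 4, 5, 6, 7, 8, 9, 10, 11] gives [1, 1, 1, 1, 1, 1, 1, 1, 1, 1, 10]; set D = diag(1, 1, 1, 1, 1, 1, 1, 1, 1, 1, 10) and form L = D - A. Computing the eigenvalues of L and sorting gives [0, 1, 1, 1, 1, 1, 1, 1, 1, 1, 11]. The Fiedler value lambda_2 = 1 is strictly positive, so the graph is connected. There is one zero in the spectrum, matching the 1 component. The largest eigenvalue, 11, is at most the vertex count 11.

1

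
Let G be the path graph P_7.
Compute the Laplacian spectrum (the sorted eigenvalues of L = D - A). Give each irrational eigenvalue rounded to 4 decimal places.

The graph has 7 vertices and degree multiset [2, 2, 2, 2, 2, 1, 1]; D is the diagonal matrix of degrees and L = D - A. Diagonalising L (or applying a numerical eigensolver to the 7x7 matrix) gives the spectrum above.

[0, 0.1981, 0.7530, 1.5550, 2.4450, 3.2470, 3.8019]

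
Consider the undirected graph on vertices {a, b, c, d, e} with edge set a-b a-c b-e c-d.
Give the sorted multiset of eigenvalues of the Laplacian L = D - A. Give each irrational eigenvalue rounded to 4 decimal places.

With the vertex order [a, b, c, d, e], the degrees are [2, 2, 2, 1, 1], giving D = diag(2, 2, 2, 1, 1) and L = D - A. Since every row of L sums to 0, the all-ones vector is in the kernel and 0 is an eigenvalue. The single zero eigenvalue shows the graph is connected.

[0, 0.3820, 1.3820, 2.6180, 3.6180]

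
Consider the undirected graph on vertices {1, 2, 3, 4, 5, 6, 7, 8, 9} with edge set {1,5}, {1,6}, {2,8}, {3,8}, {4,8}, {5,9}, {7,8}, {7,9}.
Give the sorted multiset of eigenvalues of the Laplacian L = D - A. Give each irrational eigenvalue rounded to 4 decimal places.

[0, 0.1487, 0.7169, 1, 1, 1.6629, 2.7405, 3.6330, 5.0980]

Each diagonal entry of L is the vertex degree and each off-diagonal entry is -1 where an edge is present, 0 otherwise; in the order [1, 2, 3, 4, 5, 6, 7, 8, 9] the diagonal is [2, 1, 1, 1, 2, 1, 2, 4, 2]. The multiplicity of 0 as a Laplacian eigenvalue equals the number of connected components. By the matrix-tree theorem the graph has (1/9) * product of the nonzero eigenvalues = 1 spanning tree.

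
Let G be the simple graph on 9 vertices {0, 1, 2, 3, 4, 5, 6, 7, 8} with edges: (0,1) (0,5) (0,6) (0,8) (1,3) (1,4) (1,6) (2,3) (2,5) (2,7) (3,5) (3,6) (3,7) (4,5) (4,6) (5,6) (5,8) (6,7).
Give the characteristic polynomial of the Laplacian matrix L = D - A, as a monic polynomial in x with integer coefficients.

x^9 - 36x^8 + 550x^7 - 4646x^6 + 23665x^5 - 74168x^4 + 139076x^3 - 141950x^2 + 60093x

Each diagonal entry of L is the vertex degree and each off-diagonal entry is -1 where an edge is present, 0 otherwise; in the order [0, 1, 2, 3, 4, 5, 6, 7, 8] the diagonal is [4, 4, 3, 5, 3, 6, 6, 3, 2]. Computing det(xI - L) by cofactor expansion (or equivalently via sum-over-permutations) gives x^9 - 36x^8 + 550x^7 - 4646x^6 + 23665x^5 - 74168x^4 + 139076x^3 - 141950x^2 + 60093x. Since p(0) = det(-L) = 0, x divides p(x). The eigenvalues sum to 36, which equals trace(L) = 2|E|.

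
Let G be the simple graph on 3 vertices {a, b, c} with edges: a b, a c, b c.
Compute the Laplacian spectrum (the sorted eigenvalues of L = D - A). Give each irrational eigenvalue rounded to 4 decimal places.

With the vertex order [a, b, c], the degrees are [2, 2, 2], giving D = diag(2, 2, 2) and L = D - A. Since every row of L sums to 0, the all-ones vector is in the kernel and 0 is an eigenvalue. The eigenvalues sum to 6, which equals trace(L) = 2|E|. The largest eigenvalue, 3, is at most the vertex count 3.

[0, 3, 3]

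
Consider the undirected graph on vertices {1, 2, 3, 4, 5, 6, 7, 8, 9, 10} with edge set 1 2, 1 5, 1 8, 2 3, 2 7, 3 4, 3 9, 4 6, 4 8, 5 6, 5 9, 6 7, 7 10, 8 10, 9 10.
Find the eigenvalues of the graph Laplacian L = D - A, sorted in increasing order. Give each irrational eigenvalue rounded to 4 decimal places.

Each diagonal entry of L is the vertex degree and each off-diagonal entry is -1 where an edge is present, 0 otherwise; in the order [1, 2, 3, 4, 5, 6, 7, 8, 9, 10] the diagonal is [3, 3, 3, 3, 3, 3, 3, 3, 3, 3]. Diagonalising L (or applying a numerical eigensolver to the 10x10 matrix) gives the spectrum above. The largest eigenvalue, 5, is at most the vertex count 10.

[0, 2, 2, 2, 2, 2, 5, 5, 5, 5]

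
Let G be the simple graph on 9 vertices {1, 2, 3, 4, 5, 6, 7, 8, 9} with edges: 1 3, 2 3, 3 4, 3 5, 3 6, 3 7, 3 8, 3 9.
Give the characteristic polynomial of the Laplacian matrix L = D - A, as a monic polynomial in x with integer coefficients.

x^9 - 16x^8 + 84x^7 - 224x^6 + 350x^5 - 336x^4 + 196x^3 - 64x^2 + 9x

Reading degrees in the order [1, 2, 3, 4, 5, 6, 7, 8, 9] gives [1, 1, 8, 1, 1, 1, 1, 1, 1]; set D = diag(1, 1, 8, 1, 1, 1, 1, 1, 1) and form L = D - A. Computing det(xI - L) by cofactor expansion (or equivalently via sum-over-permutations) gives x^9 - 16x^8 + 84x^7 - 224x^6 + 350x^5 - 336x^4 + 196x^3 - 64x^2 + 9x. The coefficient of x^8 equals -trace(L) = -16, matching the sum of degrees. The largest eigenvalue, 9, is at most the vertex count 9. By the matrix-tree theorem the graph has (1/9) * product of the nonzero eigenvalues = 1 spanning tree.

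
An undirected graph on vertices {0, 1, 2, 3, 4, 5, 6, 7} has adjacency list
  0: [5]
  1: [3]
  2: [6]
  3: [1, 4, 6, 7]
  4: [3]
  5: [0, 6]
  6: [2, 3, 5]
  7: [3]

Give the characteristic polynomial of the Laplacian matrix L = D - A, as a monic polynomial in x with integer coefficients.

Each diagonal entry of L is the vertex degree and each off-diagonal entry is -1 where an edge is present, 0 otherwise; in the order [0, 1, 2, 3, 4, 5, 6, 7] the diagonal is [1, 1, 1, 4, 1, 2, 3, 1]. Computing det(xI - L) by cofactor expansion (or equivalently via sum-over-permutations) gives x^8 - 14x^7 + 74x^6 - 190x^5 + 256x^4 - 182x^3 + 63x^2 - 8x. Since p(0) = det(-L) = 0, x divides p(x). By the matrix-tree theorem the graph has (1/8) * product of the nonzero eigenvalues = 1 spanning tree.

x^8 - 14x^7 + 74x^6 - 190x^5 + 256x^4 - 182x^3 + 63x^2 - 8x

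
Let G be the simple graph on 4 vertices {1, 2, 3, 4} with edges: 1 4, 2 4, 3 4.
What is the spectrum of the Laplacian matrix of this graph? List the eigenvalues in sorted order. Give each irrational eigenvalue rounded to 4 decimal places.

[0, 1, 1, 4]

Reading degrees in the order [1, 2, 3, 4] gives [1, 1, 1, 3]; set D = diag(1, 1, 1, 3) and form L = D - A. L is symmetric positive semidefinite, so every eigenvalue is real and nonnegative. There is one zero in the spectrum, matching the 1 component.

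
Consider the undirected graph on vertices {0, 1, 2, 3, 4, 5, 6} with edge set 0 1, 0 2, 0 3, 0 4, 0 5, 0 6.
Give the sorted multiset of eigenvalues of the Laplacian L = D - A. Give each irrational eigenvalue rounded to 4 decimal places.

[0, 1, 1, 1, 1, 1, 7]

With the vertex order [0, 1, 2, 3, 4, 5, 6], the degrees are [6, 1, 1, 1, 1, 1, 1], giving D = diag(6, 1, 1, 1, 1, 1, 1) and L = D - A. Diagonalising L (or applying a numerical eigensolver to the 7x7 matrix) gives the spectrum above. The single zero eigenvalue shows the graph is connected. The eigenvalues sum to 12, which equals trace(L) = 2|E|. By the matrix-tree theorem the graph has (1/7) * product of the nonzero eigenvalues = 1 spanning tree.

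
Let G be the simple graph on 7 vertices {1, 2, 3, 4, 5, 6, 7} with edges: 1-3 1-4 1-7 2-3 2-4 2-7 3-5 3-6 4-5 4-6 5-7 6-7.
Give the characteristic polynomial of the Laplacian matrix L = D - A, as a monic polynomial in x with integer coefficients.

Reading degrees in the order [1, 2, 3, 4, 5, 6, 7] gives [3, 3, 4, 4, 3, 3, 4]; set D = diag(3, 3, 4, 4, 3, 3, 4) and form L = D - A. The eigenvalues of L are [0, 3, 3, 3, 4, 4, 7]; the characteristic polynomial is the product of (x - lambda_i), which multiplies out to x^7 - 24x^6 + 234x^5 - 1192x^4 + 3357x^3 - 4968x^2 + 3024x. The coefficient of x^6 equals -trace(L) = -24, matching the sum of degrees. The largest eigenvalue, 7, is at most the vertex count 7.

x^7 - 24x^6 + 234x^5 - 1192x^4 + 3357x^3 - 4968x^2 + 3024x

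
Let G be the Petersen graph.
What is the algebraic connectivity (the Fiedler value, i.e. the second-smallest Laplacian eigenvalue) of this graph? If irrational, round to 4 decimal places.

2

The graph has 10 vertices and degree multiset [3, 3, 3, 3, 3, 3, 3, 3, 3, 3]; D is the diagonal matrix of degrees and L = D - A. The sorted Laplacian eigenvalues are [0, 2, 2, 2, 2, 2, 5, 5, 5, 5]; the algebraic connectivity is the second entry, 2. The largest eigenvalue, 5, is at most the vertex count 10.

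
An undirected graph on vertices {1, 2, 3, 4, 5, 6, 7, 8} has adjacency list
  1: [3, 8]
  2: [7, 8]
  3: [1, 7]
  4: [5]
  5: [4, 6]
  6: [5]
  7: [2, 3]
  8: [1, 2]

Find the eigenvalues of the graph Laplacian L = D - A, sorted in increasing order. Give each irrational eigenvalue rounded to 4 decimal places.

[0, 0, 1, 1.3820, 1.3820, 3, 3.6180, 3.6180]

Reading degrees in the order [1, 2, 3, 4, 5, 6, 7, 8] gives [2, 2, 2, 1, 2, 1, 2, 2]; set D = diag(2, 2, 2, 1, 2, 1, 2, 2) and form L = D - A. Diagonalising L (or applying a numerical eigensolver to the 8x8 matrix) gives the spectrum above. The 2 zero eigenvalues correspond to the 2 connected components. There are 2 zeros in the spectrum, matching the 2 components.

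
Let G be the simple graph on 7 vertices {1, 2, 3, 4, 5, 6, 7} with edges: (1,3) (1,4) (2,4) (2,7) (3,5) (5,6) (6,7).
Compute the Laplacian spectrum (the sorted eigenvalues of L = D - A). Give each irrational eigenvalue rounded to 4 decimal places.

[0, 0.7530, 0.7530, 2.4450, 2.4450, 3.8019, 3.8019]

Reading degrees in the order [1, 2, 3, 4, 5, 6, 7] gives [2, 2, 2, 2, 2, 2, 2]; set D = diag(2, 2, 2, 2, 2, 2, 2) and form L = D - A. Diagonalising L (or applying a numerical eigensolver to the 7x7 matrix) gives the spectrum above. The largest eigenvalue, 3.8019, is at most the vertex count 7. The eigenvalues sum to 14, which equals trace(L) = 2|E|.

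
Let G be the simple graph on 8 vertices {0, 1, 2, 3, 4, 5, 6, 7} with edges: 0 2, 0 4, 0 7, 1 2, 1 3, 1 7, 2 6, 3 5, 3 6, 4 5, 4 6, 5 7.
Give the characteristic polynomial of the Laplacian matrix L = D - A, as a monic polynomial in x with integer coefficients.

x^8 - 24x^7 + 240x^6 - 1296x^5 + 4080x^4 - 7488x^3 + 7424x^2 - 3072x

Each diagonal entry of L is the vertex degree and each off-diagonal entry is -1 where an edge is present, 0 otherwise; in the order [0, 1, 2, 3, 4, 5, 6, 7] the diagonal is [3, 3, 3, 3, 3, 3, 3, 3]. L has integer entries, so p(x) = det(xI - L) has integer coefficients. Expanding the determinant yields x^8 - 24x^7 + 240x^6 - 1296x^5 + 4080x^4 - 7488x^3 + 7424x^2 - 3072x. Since p(0) = det(-L) = 0, x divides p(x). There is one zero in the spectrum, matching the 1 component.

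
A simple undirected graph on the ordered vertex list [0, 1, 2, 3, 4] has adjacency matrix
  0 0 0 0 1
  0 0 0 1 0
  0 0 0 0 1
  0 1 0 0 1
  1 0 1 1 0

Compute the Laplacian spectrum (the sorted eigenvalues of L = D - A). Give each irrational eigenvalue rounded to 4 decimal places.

Reading degrees in the order [0, 1, 2, 3, 4] gives [1, 1, 1, 2, 3]; set D = diag(1, 1, 1, 2, 3) and form L = D - A. The multiplicity of 0 as a Laplacian eigenvalue equals the number of connected components. The single zero eigenvalue shows the graph is connected. The eigenvalues sum to 8, which equals trace(L) = 2|E|. There is one zero in the spectrum, matching the 1 component.

[0, 0.5188, 1, 2.3111, 4.1701]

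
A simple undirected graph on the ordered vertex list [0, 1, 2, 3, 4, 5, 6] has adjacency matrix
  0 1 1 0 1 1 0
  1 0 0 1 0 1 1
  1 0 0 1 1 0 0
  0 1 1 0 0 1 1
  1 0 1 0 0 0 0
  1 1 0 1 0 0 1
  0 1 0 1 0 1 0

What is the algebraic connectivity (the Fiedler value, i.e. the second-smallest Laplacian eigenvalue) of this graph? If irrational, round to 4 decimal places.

Each diagonal entry of L is the vertex degree and each off-diagonal entry is -1 where an edge is present, 0 otherwise; in the order [0, 1, 2, 3, 4, 5, 6] the diagonal is [4, 4, 3, 4, 2, 4, 3]. Computing the eigenvalues of L and sorting gives [0, 1.2223, 3.3165, 3.6630, 4.7710, 5, 6.0272]. The Fiedler value lambda_2 = 1.2223 is strictly positive, so the graph is connected.

1.2223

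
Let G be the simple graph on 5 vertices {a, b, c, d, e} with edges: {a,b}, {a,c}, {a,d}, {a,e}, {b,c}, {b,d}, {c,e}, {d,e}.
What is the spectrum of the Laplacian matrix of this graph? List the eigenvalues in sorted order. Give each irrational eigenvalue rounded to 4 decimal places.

[0, 3, 3, 5, 5]

Each diagonal entry of L is the vertex degree and each off-diagonal entry is -1 where an edge is present, 0 otherwise; in the order [a, b, c, d, e] the diagonal is [4, 3, 3, 3, 3]. The multiplicity of 0 as a Laplacian eigenvalue equals the number of connected components. The single zero eigenvalue shows the graph is connected. By the matrix-tree theorem the graph has (1/5) * product of the nonzero eigenvalues = 45 spanning trees.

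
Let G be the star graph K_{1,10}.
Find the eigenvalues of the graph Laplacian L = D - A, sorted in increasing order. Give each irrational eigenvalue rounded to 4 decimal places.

The graph has 11 vertices and degree multiset [10, 1, 1, 1, 1, 1, 1, 1, 1, 1, 1]; D is the diagonal matrix of degrees and L = D - A. Since every row of L sums to 0, the all-ones vector is in the kernel and 0 is an eigenvalue. The eigenvalues sum to 20, which equals trace(L) = 2|E|.

[0, 1, 1, 1, 1, 1, 1, 1, 1, 1, 11]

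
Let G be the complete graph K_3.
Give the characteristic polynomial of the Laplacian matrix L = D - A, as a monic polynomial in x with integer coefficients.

The graph has 3 vertices and degree multiset [2, 2, 2]; D is the diagonal matrix of degrees and L = D - A. L has integer entries, so p(x) = det(xI - L) has integer coefficients. Expanding the determinant yields x^3 - 6x^2 + 9x. Since p(0) = det(-L) = 0, x divides p(x). There is one zero in the spectrum, matching the 1 component.

x^3 - 6x^2 + 9x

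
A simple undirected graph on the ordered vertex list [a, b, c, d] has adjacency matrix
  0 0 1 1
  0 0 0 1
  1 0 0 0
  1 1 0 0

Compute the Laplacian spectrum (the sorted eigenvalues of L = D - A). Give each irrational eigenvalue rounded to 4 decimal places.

Reading degrees in the order [a, b, c, d] gives [2, 1, 1, 2]; set D = diag(2, 1, 1, 2) and form L = D - A. L is symmetric positive semidefinite, so every eigenvalue is real and nonnegative. The single zero eigenvalue shows the graph is connected. The largest eigenvalue, 3.4142, is at most the vertex count 4.

[0, 0.5858, 2, 3.4142]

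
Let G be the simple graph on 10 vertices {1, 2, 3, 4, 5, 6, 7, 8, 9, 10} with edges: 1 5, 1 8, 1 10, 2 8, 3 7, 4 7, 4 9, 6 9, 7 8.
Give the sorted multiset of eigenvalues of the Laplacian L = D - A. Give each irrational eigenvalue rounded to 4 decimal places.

With the vertex order [1, 2, 3, 4, 5, 6, 7, 8, 9, 10], the degrees are [3, 1, 1, 2, 1, 1, 3, 3, 2, 1], giving D = diag(3, 1, 1, 2, 1, 1, 3, 3, 2, 1) and L = D - A. Diagonalising L (or applying a numerical eigensolver to the 10x10 matrix) gives the spectrum above. By the matrix-tree theorem the graph has (1/10) * product of the nonzero eigenvalues = 1 spanning tree. The eigenvalues sum to 18, which equals trace(L) = 2|E|.

[0, 0.1614, 0.4439, 0.6905, 1, 1.4077, 2.4604, 3.0833, 3.9006, 4.8522]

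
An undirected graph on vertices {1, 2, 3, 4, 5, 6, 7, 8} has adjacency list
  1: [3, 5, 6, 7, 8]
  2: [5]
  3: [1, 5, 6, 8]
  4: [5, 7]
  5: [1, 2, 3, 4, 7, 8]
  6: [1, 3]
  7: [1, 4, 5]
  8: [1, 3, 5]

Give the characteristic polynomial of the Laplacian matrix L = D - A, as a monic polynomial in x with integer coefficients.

x^8 - 26x^7 + 273x^6 - 1488x^5 + 4504x^4 - 7496x^3 + 6296x^2 - 2056x

Each diagonal entry of L is the vertex degree and each off-diagonal entry is -1 where an edge is present, 0 otherwise; in the order [1, 2, 3, 4, 5, 6, 7, 8] the diagonal is [5, 1, 4, 2, 6, 2, 3, 3]. Computing det(xI - L) by cofactor expansion (or equivalently via sum-over-permutations) gives x^8 - 26x^7 + 273x^6 - 1488x^5 + 4504x^4 - 7496x^3 + 6296x^2 - 2056x. Since p(0) = det(-L) = 0, x divides p(x). The eigenvalues sum to 26, which equals trace(L) = 2|E|. The largest eigenvalue, 7.1026, is at most the vertex count 8.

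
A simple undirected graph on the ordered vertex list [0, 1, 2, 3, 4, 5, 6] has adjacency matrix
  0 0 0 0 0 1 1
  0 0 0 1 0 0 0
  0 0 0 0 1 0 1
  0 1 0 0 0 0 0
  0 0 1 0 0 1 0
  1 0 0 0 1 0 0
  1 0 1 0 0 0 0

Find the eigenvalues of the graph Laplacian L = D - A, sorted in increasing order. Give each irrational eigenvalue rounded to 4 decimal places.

[0, 0, 1.3820, 1.3820, 2, 3.6180, 3.6180]

Each diagonal entry of L is the vertex degree and each off-diagonal entry is -1 where an edge is present, 0 otherwise; in the order [0, 1, 2, 3, 4, 5, 6] the diagonal is [2, 1, 2, 1, 2, 2, 2]. Since every row of L sums to 0, the all-ones vector is in the kernel and 0 is an eigenvalue. The 2 zero eigenvalues correspond to the 2 connected components. The eigenvalues sum to 12, which equals trace(L) = 2|E|.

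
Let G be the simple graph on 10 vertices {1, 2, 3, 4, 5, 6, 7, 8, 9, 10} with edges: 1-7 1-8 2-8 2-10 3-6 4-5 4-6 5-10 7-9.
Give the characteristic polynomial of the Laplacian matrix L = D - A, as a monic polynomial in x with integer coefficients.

With the vertex order [1, 2, 3, 4, 5, 6, 7, 8, 9, 10], the degrees are [2, 2, 1, 2, 2, 2, 2, 2, 1, 2], giving D = diag(2, 2, 1, 2, 2, 2, 2, 2, 1, 2) and L = D - A. L has integer entries, so p(x) = det(xI - L) has integer coefficients. Expanding the determinant yields x^10 - 18x^9 + 136x^8 - 560x^7 + 1365x^6 - 2002x^5 + 1716x^4 - 792x^3 + 165x^2 - 10x. Since p(0) = det(-L) = 0, x divides p(x). The eigenvalues sum to 18, which equals trace(L) = 2|E|.

x^10 - 18x^9 + 136x^8 - 560x^7 + 1365x^6 - 2002x^5 + 1716x^4 - 792x^3 + 165x^2 - 10x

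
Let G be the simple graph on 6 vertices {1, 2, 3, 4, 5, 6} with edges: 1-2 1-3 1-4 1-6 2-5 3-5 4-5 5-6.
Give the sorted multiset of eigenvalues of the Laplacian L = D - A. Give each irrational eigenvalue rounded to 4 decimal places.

[0, 2, 2, 2, 4, 6]

With the vertex order [1, 2, 3, 4, 5, 6], the degrees are [4, 2, 2, 2, 4, 2], giving D = diag(4, 2, 2, 2, 4, 2) and L = D - A. Diagonalising L (or applying a numerical eigensolver to the 6x6 matrix) gives the spectrum above. The single zero eigenvalue shows the graph is connected. The eigenvalues sum to 16, which equals trace(L) = 2|E|.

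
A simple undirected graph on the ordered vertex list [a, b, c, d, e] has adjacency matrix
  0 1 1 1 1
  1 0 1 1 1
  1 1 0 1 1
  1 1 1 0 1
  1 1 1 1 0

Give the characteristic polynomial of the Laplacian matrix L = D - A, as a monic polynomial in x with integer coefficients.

x^5 - 20x^4 + 150x^3 - 500x^2 + 625x

Each diagonal entry of L is the vertex degree and each off-diagonal entry is -1 where an edge is present, 0 otherwise; in the order [a, b, c, d, e] the diagonal is [4, 4, 4, 4, 4]. L has integer entries, so p(x) = det(xI - L) has integer coefficients. Expanding the determinant yields x^5 - 20x^4 + 150x^3 - 500x^2 + 625x. Since p(0) = det(-L) = 0, x divides p(x). There is one zero in the spectrum, matching the 1 component.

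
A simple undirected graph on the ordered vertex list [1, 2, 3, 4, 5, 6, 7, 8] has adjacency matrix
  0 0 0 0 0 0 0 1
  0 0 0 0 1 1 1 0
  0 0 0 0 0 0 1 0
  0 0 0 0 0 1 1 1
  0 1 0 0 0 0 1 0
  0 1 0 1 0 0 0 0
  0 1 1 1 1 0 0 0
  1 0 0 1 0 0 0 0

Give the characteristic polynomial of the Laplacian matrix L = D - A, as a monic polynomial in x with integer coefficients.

With the vertex order [1, 2, 3, 4, 5, 6, 7, 8], the degrees are [1, 3, 1, 3, 2, 2, 4, 2], giving D = diag(1, 3, 1, 3, 2, 2, 4, 2) and L = D - A. Computing det(xI - L) by cofactor expansion (or equivalently via sum-over-permutations) gives x^8 - 18x^7 + 129x^6 - 472x^5 + 938x^4 - 992x^3 + 501x^2 - 88x. The coefficient of x^7 equals -trace(L) = -18, matching the sum of degrees. The largest eigenvalue, 5.4593, is at most the vertex count 8. There is one zero in the spectrum, matching the 1 component.

x^8 - 18x^7 + 129x^6 - 472x^5 + 938x^4 - 992x^3 + 501x^2 - 88x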